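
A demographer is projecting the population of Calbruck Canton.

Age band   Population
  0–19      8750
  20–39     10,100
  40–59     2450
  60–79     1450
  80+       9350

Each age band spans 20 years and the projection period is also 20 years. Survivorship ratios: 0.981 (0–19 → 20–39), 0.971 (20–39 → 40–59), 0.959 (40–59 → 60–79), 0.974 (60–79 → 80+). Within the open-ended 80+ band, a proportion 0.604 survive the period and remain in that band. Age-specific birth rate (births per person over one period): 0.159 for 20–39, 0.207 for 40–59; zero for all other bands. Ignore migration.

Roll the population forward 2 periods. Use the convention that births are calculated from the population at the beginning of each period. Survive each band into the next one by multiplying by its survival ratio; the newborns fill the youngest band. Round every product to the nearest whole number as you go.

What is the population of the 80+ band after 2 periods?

Let band 1 be 0–19 through band 5 = 80+.
Period 1.
Births: 10100 × 0.159 = 1606  |  2450 × 0.207 = 507 → 2113
Band 2: 8750 × 0.981 = 8584
Band 3: 10100 × 0.971 = 9807
Band 4: 2450 × 0.959 = 2350
Band 5: 1450 × 0.974 + 9350 × 0.604 = 1412 + 5647 = 7059
→ [2113, 8584, 9807, 2350, 7059]
Period 2.
Births: 8584 × 0.159 = 1365  |  9807 × 0.207 = 2030 → 3395
Band 2: 2113 × 0.981 = 2073
Band 3: 8584 × 0.971 = 8335
Band 4: 9807 × 0.959 = 9405
Band 5: 2350 × 0.974 + 7059 × 0.604 = 2289 + 4264 = 6553
→ [3395, 2073, 8335, 9405, 6553]

6553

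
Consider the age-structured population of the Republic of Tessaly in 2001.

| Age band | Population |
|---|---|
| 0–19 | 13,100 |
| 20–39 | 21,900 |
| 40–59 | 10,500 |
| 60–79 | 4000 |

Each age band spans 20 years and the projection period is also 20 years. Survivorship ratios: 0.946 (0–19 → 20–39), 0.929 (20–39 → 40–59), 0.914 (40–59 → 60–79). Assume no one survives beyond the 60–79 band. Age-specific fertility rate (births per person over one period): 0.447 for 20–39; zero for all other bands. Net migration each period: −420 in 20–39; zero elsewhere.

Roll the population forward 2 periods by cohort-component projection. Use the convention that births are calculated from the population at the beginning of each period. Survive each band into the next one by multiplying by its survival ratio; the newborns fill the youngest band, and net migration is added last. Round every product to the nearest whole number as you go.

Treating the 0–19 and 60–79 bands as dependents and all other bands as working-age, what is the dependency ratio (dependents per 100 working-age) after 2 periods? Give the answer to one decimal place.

120.0

Period 1:
Births: 21900 * 0.447 = 9789
20–39: 13100 * 0.946 = 12393
40–59: 21900 * 0.929 = 20345
60–79: 10500 * 0.914 = 9597
Net migration: 20–39 − 420 → 11973
Population now: 0–19=9789, 20–39=11973, 40–59=20345, 60–79=9597
Period 2:
Births: 11973 * 0.447 = 5352
20–39: 9789 * 0.946 = 9260
40–59: 11973 * 0.929 = 11123
60–79: 20345 * 0.914 = 18595
Net migration: 20–39 − 420 → 8840
Population now: 0–19=5352, 20–39=8840, 40–59=11123, 60–79=18595
Dependents (band 0–19 + band 60–79) = 5352 + 18595 = 23947; working-age = 19963; ratio = 23947/19963 × 100 = 120.0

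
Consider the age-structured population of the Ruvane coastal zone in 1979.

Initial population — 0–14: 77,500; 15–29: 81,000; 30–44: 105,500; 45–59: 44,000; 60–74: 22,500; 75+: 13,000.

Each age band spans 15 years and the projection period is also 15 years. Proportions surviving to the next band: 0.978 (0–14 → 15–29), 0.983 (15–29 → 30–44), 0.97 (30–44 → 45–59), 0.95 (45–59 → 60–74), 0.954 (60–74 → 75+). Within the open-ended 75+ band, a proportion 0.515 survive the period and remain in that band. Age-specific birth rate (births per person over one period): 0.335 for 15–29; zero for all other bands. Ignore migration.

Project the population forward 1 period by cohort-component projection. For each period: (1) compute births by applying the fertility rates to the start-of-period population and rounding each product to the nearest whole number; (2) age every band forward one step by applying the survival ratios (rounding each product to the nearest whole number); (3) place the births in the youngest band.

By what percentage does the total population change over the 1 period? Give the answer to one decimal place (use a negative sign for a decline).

3.3

[period 1]
Births: 81000 * 0.335 = 27135
15–29: 77500 * 0.978 = 75795
30–44: 81000 * 0.983 = 79623
45–59: 105500 * 0.97 = 102335
60–74: 44000 * 0.95 = 41800
75+: 22500 * 0.954 + 13000 * 0.515 = 21465 + 6695 = 28160
Population now: 0–14=27135, 15–29=75795, 30–44=79623, 45–59=102335, 60–74=41800, 75+=28160
Total: 343500 → 354848; change = 11348; percentage change = 3.3%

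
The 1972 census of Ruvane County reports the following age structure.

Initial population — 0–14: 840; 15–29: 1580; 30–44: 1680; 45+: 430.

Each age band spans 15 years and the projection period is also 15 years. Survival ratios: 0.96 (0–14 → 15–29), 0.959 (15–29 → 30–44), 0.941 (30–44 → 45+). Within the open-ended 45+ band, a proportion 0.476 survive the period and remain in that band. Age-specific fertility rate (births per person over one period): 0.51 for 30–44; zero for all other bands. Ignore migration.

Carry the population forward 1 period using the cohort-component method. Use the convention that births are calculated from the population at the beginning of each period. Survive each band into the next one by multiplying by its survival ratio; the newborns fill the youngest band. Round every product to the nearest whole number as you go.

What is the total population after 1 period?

4964

(Groups numbered youngest = 1 to oldest = 4.)
Period 1.
Births: 1680 × 0.51 = 857
Group 2: 840 × 0.96 = 806
Group 3: 1580 × 0.959 = 1515
Group 4: 1680 × 0.941 + 430 × 0.476 = 1581 + 205 = 1786
End of period: [857, 806, 1515, 1786]
Total after period 1: 857 + 806 + 1515 + 1786 = 4964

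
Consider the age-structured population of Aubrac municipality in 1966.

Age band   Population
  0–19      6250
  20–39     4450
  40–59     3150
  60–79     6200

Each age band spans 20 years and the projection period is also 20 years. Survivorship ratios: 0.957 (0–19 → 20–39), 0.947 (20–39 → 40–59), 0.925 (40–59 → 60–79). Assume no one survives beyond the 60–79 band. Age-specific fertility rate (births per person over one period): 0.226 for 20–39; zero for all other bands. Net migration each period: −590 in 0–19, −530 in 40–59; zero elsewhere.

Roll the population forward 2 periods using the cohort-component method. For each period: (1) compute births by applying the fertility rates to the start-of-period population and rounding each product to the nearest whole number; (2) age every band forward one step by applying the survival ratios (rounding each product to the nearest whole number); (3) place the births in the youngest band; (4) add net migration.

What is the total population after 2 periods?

9702

[period 1]
Births: 4450 × 0.226 = 1006
20–39: 6250 × 0.957 = 5981
40–59: 4450 × 0.947 = 4214
60–79: 3150 × 0.925 = 2914
Net migration: 0–19 − 590 → 416; 40–59 − 530 → 3684
Population now: 0–19=416, 20–39=5981, 40–59=3684, 60–79=2914
[period 2]
Births: 5981 × 0.226 = 1352
20–39: 416 × 0.957 = 398
40–59: 5981 × 0.947 = 5664
60–79: 3684 × 0.925 = 3408
Net migration: 0–19 − 590 → 762; 40–59 − 530 → 5134
Population now: 0–19=762, 20–39=398, 40–59=5134, 60–79=3408
Total after period 2: 762 + 398 + 5134 + 3408 = 9702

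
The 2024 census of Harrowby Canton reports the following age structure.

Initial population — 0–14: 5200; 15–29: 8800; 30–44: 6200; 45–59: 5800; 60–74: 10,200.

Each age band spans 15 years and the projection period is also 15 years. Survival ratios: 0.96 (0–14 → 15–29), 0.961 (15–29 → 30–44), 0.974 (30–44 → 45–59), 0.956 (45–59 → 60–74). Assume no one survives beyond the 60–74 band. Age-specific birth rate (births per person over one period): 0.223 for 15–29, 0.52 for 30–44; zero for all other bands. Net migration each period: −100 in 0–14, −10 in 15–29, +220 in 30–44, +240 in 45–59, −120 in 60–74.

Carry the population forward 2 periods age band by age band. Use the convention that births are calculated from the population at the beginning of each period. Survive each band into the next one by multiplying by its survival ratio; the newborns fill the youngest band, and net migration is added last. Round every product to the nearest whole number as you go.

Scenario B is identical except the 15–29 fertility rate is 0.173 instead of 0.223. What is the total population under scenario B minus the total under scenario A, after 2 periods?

Period 1:
Births: 8800 * 0.223 = 1962, 6200 * 0.52 = 3224 ⇒ total 5186
15–29: 5200 * 0.96 = 4992
30–44: 8800 * 0.961 = 8457
45–59: 6200 * 0.974 = 6039
60–74: 5800 * 0.956 = 5545
Net migration: 0–14 − 100 → 5086; 15–29 − 10 → 4982; 30–44 + 220 → 8677; 45–59 + 240 → 6279; 60–74 − 120 → 5425
→ [5086, 4982, 8677, 6279, 5425]
Period 2:
Births: 4982 * 0.223 = 1111, 8677 * 0.52 = 4512 ⇒ total 5623
15–29: 5086 * 0.96 = 4883
30–44: 4982 * 0.961 = 4788
45–59: 8677 * 0.974 = 8451
60–74: 6279 * 0.956 = 6003
Net migration: 0–14 − 100 → 5523; 15–29 − 10 → 4873; 30–44 + 220 → 5008; 45–59 + 240 → 8691; 60–74 − 120 → 5883
→ [5523, 4873, 5008, 8691, 5883]
Scenario A total after 2 periods: 29978
Scenario B projection —
Period 1:
Births: 8800 * 0.173 = 1522, 6200 * 0.52 = 3224 ⇒ total 4746
15–29: 5200 * 0.96 = 4992
30–44: 8800 * 0.961 = 8457
45–59: 6200 * 0.974 = 6039
60–74: 5800 * 0.956 = 5545
Net migration: 0–14 − 100 → 4646; 15–29 − 10 → 4982; 30–44 + 220 → 8677; 45–59 + 240 → 6279; 60–74 − 120 → 5425
→ [4646, 4982, 8677, 6279, 5425]
Period 2:
Births: 4982 * 0.173 = 862, 8677 * 0.52 = 4512 ⇒ total 5374
15–29: 4646 * 0.96 = 4460
30–44: 4982 * 0.961 = 4788
45–59: 8677 * 0.974 = 8451
60–74: 6279 * 0.956 = 6003
Net migration: 0–14 − 100 → 5274; 15–29 − 10 → 4450; 30–44 + 220 → 5008; 45–59 + 240 → 8691; 60–74 − 120 → 5883
→ [5274, 4450, 5008, 8691, 5883]
Scenario B total after 2 periods: 29306
Difference B − A = 29306 − 29978 = -672

-672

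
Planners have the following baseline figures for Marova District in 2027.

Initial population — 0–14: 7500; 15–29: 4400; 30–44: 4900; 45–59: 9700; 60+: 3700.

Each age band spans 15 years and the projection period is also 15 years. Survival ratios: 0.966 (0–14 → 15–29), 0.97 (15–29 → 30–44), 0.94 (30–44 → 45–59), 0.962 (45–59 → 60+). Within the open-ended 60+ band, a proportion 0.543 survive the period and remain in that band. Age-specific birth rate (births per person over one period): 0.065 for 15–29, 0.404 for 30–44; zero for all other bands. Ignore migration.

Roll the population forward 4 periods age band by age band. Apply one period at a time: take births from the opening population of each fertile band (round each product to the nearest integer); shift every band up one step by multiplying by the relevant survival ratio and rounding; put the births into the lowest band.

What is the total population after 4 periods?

Numbering the bands 1..5 from youngest to oldest:
After projecting period 1:
Births: 4400 × 0.065 = 286  |  4900 × 0.404 = 1980 → total 2266
Band 2: 7500 × 0.966 = 7245
Band 3: 4400 × 0.97 = 4268
Band 4: 4900 × 0.94 = 4606
Band 5: 9700 × 0.962 + 3700 × 0.543 = 9331 + 2009 = 11340
→ [2266, 7245, 4268, 4606, 11340]
After projecting period 2:
Births: 7245 × 0.065 = 471  |  4268 × 0.404 = 1724 → total 2195
Band 2: 2266 × 0.966 = 2189
Band 3: 7245 × 0.97 = 7028
Band 4: 4268 × 0.94 = 4012
Band 5: 4606 × 0.962 + 11340 × 0.543 = 4431 + 6158 = 10589
→ [2195, 2189, 7028, 4012, 10589]
After projecting period 3:
Births: 2189 × 0.065 = 142  |  7028 × 0.404 = 2839 → total 2981
Band 2: 2195 × 0.966 = 2120
Band 3: 2189 × 0.97 = 2123
Band 4: 7028 × 0.94 = 6606
Band 5: 4012 × 0.962 + 10589 × 0.543 = 3860 + 5750 = 9610
→ [2981, 2120, 2123, 6606, 9610]
After projecting period 4:
Births: 2120 × 0.065 = 138  |  2123 × 0.404 = 858 → total 996
Band 2: 2981 × 0.966 = 2880
Band 3: 2120 × 0.97 = 2056
Band 4: 2123 × 0.94 = 1996
Band 5: 6606 × 0.962 + 9610 × 0.543 = 6355 + 5218 = 11573
→ [996, 2880, 2056, 1996, 11573]
Total after period 4: 996 + 2880 + 2056 + 1996 + 11573 = 19501

19501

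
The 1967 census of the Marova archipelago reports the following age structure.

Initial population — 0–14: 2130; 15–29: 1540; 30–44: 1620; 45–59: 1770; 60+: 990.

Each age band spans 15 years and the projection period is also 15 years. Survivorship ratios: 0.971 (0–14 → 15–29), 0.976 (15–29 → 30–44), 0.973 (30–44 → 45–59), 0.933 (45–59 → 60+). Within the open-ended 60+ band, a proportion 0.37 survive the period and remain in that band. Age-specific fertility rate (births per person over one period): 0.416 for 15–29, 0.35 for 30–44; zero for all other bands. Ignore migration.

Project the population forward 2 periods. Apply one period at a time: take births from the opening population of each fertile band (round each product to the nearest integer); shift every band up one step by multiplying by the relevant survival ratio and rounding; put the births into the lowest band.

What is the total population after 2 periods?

8255

Period 1:
Births: 1540 × 0.416 = 641  |  1620 × 0.35 = 567 — total 1208
15–29: 2130 × 0.971 = 2068
30–44: 1540 × 0.976 = 1503
45–59: 1620 × 0.973 = 1576
60+: 1770 × 0.933 + 990 × 0.37 = 1651 + 366 = 2017
Giving 1208 / 2068 / 1503 / 1576 / 2017.
Period 2:
Births: 2068 × 0.416 = 860  |  1503 × 0.35 = 526 — total 1386
15–29: 1208 × 0.971 = 1173
30–44: 2068 × 0.976 = 2018
45–59: 1503 × 0.973 = 1462
60+: 1576 × 0.933 + 2017 × 0.37 = 1470 + 746 = 2216
Giving 1386 / 1173 / 2018 / 1462 / 2216.
Total after period 2: 1386 + 1173 + 2018 + 1462 + 2216 = 8255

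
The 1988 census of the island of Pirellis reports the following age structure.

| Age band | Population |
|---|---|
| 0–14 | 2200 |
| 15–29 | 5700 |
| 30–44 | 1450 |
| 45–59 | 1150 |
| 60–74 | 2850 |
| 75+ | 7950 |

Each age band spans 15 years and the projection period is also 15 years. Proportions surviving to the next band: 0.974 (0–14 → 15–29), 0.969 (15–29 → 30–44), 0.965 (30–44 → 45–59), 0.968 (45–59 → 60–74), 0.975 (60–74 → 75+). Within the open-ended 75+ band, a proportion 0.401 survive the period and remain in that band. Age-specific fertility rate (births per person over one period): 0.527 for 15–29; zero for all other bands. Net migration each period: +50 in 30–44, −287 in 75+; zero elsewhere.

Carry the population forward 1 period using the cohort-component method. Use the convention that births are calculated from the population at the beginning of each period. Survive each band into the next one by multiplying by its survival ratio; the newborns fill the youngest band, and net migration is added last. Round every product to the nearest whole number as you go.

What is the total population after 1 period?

(Bands numbered youngest = 1 to oldest = 6.)
Period 1.
Births: 5700 × 0.527 = 3004
Band 2: 2200 × 0.974 = 2143
Band 3: 5700 × 0.969 = 5523
Band 4: 1450 × 0.965 = 1399
Band 5: 1150 × 0.968 = 1113
Band 6: 2850 × 0.975 + 7950 × 0.401 = 2779 + 3188 = 5967
Net migration: Band 3 + 50 → 5573; Band 6 − 287 → 5680
→ [3004, 2143, 5573, 1399, 1113, 5680]
Total after period 1: 3004 + 2143 + 5573 + 1399 + 1113 + 5680 = 18912

18912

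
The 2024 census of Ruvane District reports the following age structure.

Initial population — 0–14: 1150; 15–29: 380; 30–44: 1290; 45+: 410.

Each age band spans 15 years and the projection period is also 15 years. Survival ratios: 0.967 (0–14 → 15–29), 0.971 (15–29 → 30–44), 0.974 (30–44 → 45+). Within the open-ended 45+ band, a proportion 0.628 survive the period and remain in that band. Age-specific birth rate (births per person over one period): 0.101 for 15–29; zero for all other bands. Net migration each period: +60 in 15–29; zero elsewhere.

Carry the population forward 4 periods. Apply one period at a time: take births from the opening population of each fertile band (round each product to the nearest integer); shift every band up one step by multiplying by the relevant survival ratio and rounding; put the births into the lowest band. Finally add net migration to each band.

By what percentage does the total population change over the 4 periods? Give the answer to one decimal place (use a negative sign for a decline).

Let band 1 be 0–14 through band 4 = 45+.
[period 1]
Births: 380 * 0.101 = 38
Band 2: 1150 * 0.967 = 1112
Band 3: 380 * 0.971 = 369
Band 4: 1290 * 0.974 + 410 * 0.628 = 1256 + 257 = 1513
Net migration: Band 2 + 60 → 1172
→ [38, 1172, 369, 1513]
[period 2]
Births: 1172 * 0.101 = 118
Band 2: 38 * 0.967 = 37
Band 3: 1172 * 0.971 = 1138
Band 4: 369 * 0.974 + 1513 * 0.628 = 359 + 950 = 1309
Net migration: Band 2 + 60 → 97
→ [118, 97, 1138, 1309]
[period 3]
Births: 97 * 0.101 = 10
Band 2: 118 * 0.967 = 114
Band 3: 97 * 0.971 = 94
Band 4: 1138 * 0.974 + 1309 * 0.628 = 1108 + 822 = 1930
Net migration: Band 2 + 60 → 174
→ [10, 174, 94, 1930]
[period 4]
Births: 174 * 0.101 = 18
Band 2: 10 * 0.967 = 10
Band 3: 174 * 0.971 = 169
Band 4: 94 * 0.974 + 1930 * 0.628 = 92 + 1212 = 1304
Net migration: Band 2 + 60 → 70
→ [18, 70, 169, 1304]
Total: 3230 → 1561; change = -1669; percentage change = -51.7%

-51.7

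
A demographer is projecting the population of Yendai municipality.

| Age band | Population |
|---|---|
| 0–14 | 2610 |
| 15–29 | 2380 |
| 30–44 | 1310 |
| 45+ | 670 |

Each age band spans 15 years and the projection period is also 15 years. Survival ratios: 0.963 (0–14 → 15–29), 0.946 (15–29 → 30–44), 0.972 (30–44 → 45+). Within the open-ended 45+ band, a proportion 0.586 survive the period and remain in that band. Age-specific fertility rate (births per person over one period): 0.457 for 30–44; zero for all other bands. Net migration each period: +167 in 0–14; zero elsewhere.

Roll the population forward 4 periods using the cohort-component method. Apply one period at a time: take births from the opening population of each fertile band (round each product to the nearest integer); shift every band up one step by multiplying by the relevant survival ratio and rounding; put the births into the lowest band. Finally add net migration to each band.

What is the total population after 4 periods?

[period 1]
Births: 1310 × 0.457 = 599
15–29: 2610 × 0.963 = 2513
30–44: 2380 × 0.946 = 2251
45+: 1310 × 0.972 + 670 × 0.586 = 1273 + 393 = 1666
Net migration: 0–14 + 167 → 766
Population now: 0–14=766, 15–29=2513, 30–44=2251, 45+=1666
[period 2]
Births: 2251 × 0.457 = 1029
15–29: 766 × 0.963 = 738
30–44: 2513 × 0.946 = 2377
45+: 2251 × 0.972 + 1666 × 0.586 = 2188 + 976 = 3164
Net migration: 0–14 + 167 → 1196
Population now: 0–14=1196, 15–29=738, 30–44=2377, 45+=3164
[period 3]
Births: 2377 × 0.457 = 1086
15–29: 1196 × 0.963 = 1152
30–44: 738 × 0.946 = 698
45+: 2377 × 0.972 + 3164 × 0.586 = 2310 + 1854 = 4164
Net migration: 0–14 + 167 → 1253
Population now: 0–14=1253, 15–29=1152, 30–44=698, 45+=4164
[period 4]
Births: 698 × 0.457 = 319
15–29: 1253 × 0.963 = 1207
30–44: 1152 × 0.946 = 1090
45+: 698 × 0.972 + 4164 × 0.586 = 678 + 2440 = 3118
Net migration: 0–14 + 167 → 486
Population now: 0–14=486, 15–29=1207, 30–44=1090, 45+=3118
Total after period 4: 486 + 1207 + 1090 + 3118 = 5901

5901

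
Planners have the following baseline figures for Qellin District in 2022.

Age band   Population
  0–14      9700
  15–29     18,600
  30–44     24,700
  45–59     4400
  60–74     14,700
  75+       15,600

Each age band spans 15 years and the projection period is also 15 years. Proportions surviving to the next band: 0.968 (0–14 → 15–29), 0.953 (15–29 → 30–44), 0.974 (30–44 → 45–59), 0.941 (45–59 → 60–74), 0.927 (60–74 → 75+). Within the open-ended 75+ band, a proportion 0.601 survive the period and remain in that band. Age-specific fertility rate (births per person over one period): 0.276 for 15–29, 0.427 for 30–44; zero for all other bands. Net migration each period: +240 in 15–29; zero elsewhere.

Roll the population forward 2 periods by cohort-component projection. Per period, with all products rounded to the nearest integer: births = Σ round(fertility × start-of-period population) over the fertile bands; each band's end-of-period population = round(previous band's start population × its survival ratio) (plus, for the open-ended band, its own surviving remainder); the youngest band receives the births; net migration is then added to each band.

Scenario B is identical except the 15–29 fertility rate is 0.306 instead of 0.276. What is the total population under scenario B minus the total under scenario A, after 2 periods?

829

Call the bands 1 to 6, youngest first.
Period 1:
Births: 18600 × 0.276 = 5134  |  24700 × 0.427 = 10547 → total 15681
Band 2: 9700 × 0.968 = 9390
Band 3: 18600 × 0.953 = 17726
Band 4: 24700 × 0.974 = 24058
Band 5: 4400 × 0.941 = 4140
Band 6: 14700 × 0.927 + 15600 × 0.601 = 13627 + 9376 = 23003
Net migration: Band 2 + 240 → 9630
Giving 15681 / 9630 / 17726 / 24058 / 4140 / 23003.
Period 2:
Births: 9630 × 0.276 = 2658  |  17726 × 0.427 = 7569 → total 10227
Band 2: 15681 × 0.968 = 15179
Band 3: 9630 × 0.953 = 9177
Band 4: 17726 × 0.974 = 17265
Band 5: 24058 × 0.941 = 22639
Band 6: 4140 × 0.927 + 23003 × 0.601 = 3838 + 13825 = 17663
Net migration: Band 2 + 240 → 15419
Giving 10227 / 15419 / 9177 / 17265 / 22639 / 17663.
Scenario A total after 2 periods: 92390
Scenario B projection —
Period 1:
Births: 18600 × 0.306 = 5692  |  24700 × 0.427 = 10547 → total 16239
Band 2: 9700 × 0.968 = 9390
Band 3: 18600 × 0.953 = 17726
Band 4: 24700 × 0.974 = 24058
Band 5: 4400 × 0.941 = 4140
Band 6: 14700 × 0.927 + 15600 × 0.601 = 13627 + 9376 = 23003
Net migration: Band 2 + 240 → 9630
Giving 16239 / 9630 / 17726 / 24058 / 4140 / 23003.
Period 2:
Births: 9630 × 0.306 = 2947  |  17726 × 0.427 = 7569 → total 10516
Band 2: 16239 × 0.968 = 15719
Band 3: 9630 × 0.953 = 9177
Band 4: 17726 × 0.974 = 17265
Band 5: 24058 × 0.941 = 22639
Band 6: 4140 × 0.927 + 23003 × 0.601 = 3838 + 13825 = 17663
Net migration: Band 2 + 240 → 15959
Giving 10516 / 15959 / 9177 / 17265 / 22639 / 17663.
Scenario B total after 2 periods: 93219
Difference B − A = 93219 − 92390 = 829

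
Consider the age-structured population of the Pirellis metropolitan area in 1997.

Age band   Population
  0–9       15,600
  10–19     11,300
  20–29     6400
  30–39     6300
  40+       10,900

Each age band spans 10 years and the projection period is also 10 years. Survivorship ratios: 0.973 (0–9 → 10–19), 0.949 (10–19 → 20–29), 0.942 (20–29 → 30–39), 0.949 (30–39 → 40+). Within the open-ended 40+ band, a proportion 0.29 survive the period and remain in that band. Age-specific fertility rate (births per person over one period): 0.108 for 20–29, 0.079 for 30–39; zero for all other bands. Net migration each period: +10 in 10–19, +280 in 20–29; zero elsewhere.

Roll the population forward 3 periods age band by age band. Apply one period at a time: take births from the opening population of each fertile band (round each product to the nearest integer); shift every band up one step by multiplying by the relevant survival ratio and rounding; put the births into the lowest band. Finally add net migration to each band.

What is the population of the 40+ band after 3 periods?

12265

[period 1]
Births: 6400 × 0.108 = 691  |  6300 × 0.079 = 498 → total 1189
10–19: 15600 × 0.973 = 15179
20–29: 11300 × 0.949 = 10724
30–39: 6400 × 0.942 = 6029
40+: 6300 × 0.949 + 10900 × 0.29 = 5979 + 3161 = 9140
Net migration: 10–19 + 10 → 15189; 20–29 + 280 → 11004
End of period: [1189, 15189, 11004, 6029, 9140]
[period 2]
Births: 11004 × 0.108 = 1188  |  6029 × 0.079 = 476 → total 1664
10–19: 1189 × 0.973 = 1157
20–29: 15189 × 0.949 = 14414
30–39: 11004 × 0.942 = 10366
40+: 6029 × 0.949 + 9140 × 0.29 = 5722 + 2651 = 8373
Net migration: 10–19 + 10 → 1167; 20–29 + 280 → 14694
End of period: [1664, 1167, 14694, 10366, 8373]
[period 3]
Births: 14694 × 0.108 = 1587  |  10366 × 0.079 = 819 → total 2406
10–19: 1664 × 0.973 = 1619
20–29: 1167 × 0.949 = 1107
30–39: 14694 × 0.942 = 13842
40+: 10366 × 0.949 + 8373 × 0.29 = 9837 + 2428 = 12265
Net migration: 10–19 + 10 → 1629; 20–29 + 280 → 1387
End of period: [2406, 1629, 1387, 13842, 12265]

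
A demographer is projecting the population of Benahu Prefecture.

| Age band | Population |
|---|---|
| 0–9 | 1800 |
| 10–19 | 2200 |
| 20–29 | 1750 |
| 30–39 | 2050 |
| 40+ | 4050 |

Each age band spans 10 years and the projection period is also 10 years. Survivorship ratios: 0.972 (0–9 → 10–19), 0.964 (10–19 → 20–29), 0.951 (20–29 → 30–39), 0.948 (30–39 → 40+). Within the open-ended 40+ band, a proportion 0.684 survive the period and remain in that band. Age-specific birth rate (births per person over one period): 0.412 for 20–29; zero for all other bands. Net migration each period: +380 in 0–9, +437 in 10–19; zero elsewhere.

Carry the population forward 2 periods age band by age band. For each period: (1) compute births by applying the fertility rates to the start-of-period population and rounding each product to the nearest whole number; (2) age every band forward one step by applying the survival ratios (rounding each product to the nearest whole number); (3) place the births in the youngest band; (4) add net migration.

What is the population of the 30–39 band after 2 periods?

After projecting period 1:
Births: 1750 × 0.412 = 721
10–19: 1800 × 0.972 = 1750
20–29: 2200 × 0.964 = 2121
30–39: 1750 × 0.951 = 1664
40+: 2050 × 0.948 + 4050 × 0.684 = 1943 + 2770 = 4713
Net migration: 0–9 + 380 → 1101; 10–19 + 437 → 2187
End of period: [1101, 2187, 2121, 1664, 4713]
After projecting period 2:
Births: 2121 × 0.412 = 874
10–19: 1101 × 0.972 = 1070
20–29: 2187 × 0.964 = 2108
30–39: 2121 × 0.951 = 2017
40+: 1664 × 0.948 + 4713 × 0.684 = 1577 + 3224 = 4801
Net migration: 0–9 + 380 → 1254; 10–19 + 437 → 1507
End of period: [1254, 1507, 2108, 2017, 4801]

2017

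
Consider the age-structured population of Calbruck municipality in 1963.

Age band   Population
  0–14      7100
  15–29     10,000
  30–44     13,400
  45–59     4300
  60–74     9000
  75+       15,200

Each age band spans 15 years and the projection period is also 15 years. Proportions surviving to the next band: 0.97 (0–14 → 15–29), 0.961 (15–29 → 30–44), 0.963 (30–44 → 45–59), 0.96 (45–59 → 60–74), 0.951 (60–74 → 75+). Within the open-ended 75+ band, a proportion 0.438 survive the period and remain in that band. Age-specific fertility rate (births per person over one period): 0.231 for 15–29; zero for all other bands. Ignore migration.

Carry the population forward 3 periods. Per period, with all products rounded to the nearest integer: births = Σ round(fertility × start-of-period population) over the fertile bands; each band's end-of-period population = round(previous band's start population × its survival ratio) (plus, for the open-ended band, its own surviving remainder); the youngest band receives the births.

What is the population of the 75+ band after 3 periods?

16420

(Groups numbered youngest = 1 to oldest = 6.)
— Period 1 —
Births: 10000 × 0.231 = 2310
Group 2: 7100 × 0.97 = 6887
Group 3: 10000 × 0.961 = 9610
Group 4: 13400 × 0.963 = 12904
Group 5: 4300 × 0.96 = 4128
Group 6: 9000 × 0.951 + 15200 × 0.438 = 8559 + 6658 = 15217
→ [2310, 6887, 9610, 12904, 4128, 15217]
— Period 2 —
Births: 6887 × 0.231 = 1591
Group 2: 2310 × 0.97 = 2241
Group 3: 6887 × 0.961 = 6618
Group 4: 9610 × 0.963 = 9254
Group 5: 12904 × 0.96 = 12388
Group 6: 4128 × 0.951 + 15217 × 0.438 = 3926 + 6665 = 10591
→ [1591, 2241, 6618, 9254, 12388, 10591]
— Period 3 —
Births: 2241 × 0.231 = 518
Group 2: 1591 × 0.97 = 1543
Group 3: 2241 × 0.961 = 2154
Group 4: 6618 × 0.963 = 6373
Group 5: 9254 × 0.96 = 8884
Group 6: 12388 × 0.951 + 10591 × 0.438 = 11781 + 4639 = 16420
→ [518, 1543, 2154, 6373, 8884, 16420]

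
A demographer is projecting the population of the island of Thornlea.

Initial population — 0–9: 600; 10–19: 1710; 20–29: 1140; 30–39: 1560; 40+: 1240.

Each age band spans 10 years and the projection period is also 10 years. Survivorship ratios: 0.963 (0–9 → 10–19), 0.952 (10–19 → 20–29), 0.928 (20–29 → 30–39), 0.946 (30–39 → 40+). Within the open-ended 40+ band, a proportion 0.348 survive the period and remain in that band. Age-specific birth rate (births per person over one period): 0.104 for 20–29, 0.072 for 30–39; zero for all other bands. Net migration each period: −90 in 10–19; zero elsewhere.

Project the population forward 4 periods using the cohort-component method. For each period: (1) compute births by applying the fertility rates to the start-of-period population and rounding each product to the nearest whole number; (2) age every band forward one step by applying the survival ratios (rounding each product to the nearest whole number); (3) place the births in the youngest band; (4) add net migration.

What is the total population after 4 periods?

1469

Period 1.
Births: 1140 * 0.104 = 119 ; 1560 * 0.072 = 112 ⇒ total 231
10–19: 600 * 0.963 = 578
20–29: 1710 * 0.952 = 1628
30–39: 1140 * 0.928 = 1058
40+: 1560 * 0.946 + 1240 * 0.348 = 1476 + 432 = 1908
Net migration: 10–19 − 90 → 488
Giving 231 / 488 / 1628 / 1058 / 1908.
Period 2.
Births: 1628 * 0.104 = 169 ; 1058 * 0.072 = 76 ⇒ total 245
10–19: 231 * 0.963 = 222
20–29: 488 * 0.952 = 465
30–39: 1628 * 0.928 = 1511
40+: 1058 * 0.946 + 1908 * 0.348 = 1001 + 664 = 1665
Net migration: 10–19 − 90 → 132
Giving 245 / 132 / 465 / 1511 / 1665.
Period 3.
Births: 465 * 0.104 = 48 ; 1511 * 0.072 = 109 ⇒ total 157
10–19: 245 * 0.963 = 236
20–29: 132 * 0.952 = 126
30–39: 465 * 0.928 = 432
40+: 1511 * 0.946 + 1665 * 0.348 = 1429 + 579 = 2008
Net migration: 10–19 − 90 → 146
Giving 157 / 146 / 126 / 432 / 2008.
Period 4.
Births: 126 * 0.104 = 13 ; 432 * 0.072 = 31 ⇒ total 44
10–19: 157 * 0.963 = 151
20–29: 146 * 0.952 = 139
30–39: 126 * 0.928 = 117
40+: 432 * 0.946 + 2008 * 0.348 = 409 + 699 = 1108
Net migration: 10–19 − 90 → 61
Giving 44 / 61 / 139 / 117 / 1108.
Total after period 4: 44 + 61 + 139 + 117 + 1108 = 1469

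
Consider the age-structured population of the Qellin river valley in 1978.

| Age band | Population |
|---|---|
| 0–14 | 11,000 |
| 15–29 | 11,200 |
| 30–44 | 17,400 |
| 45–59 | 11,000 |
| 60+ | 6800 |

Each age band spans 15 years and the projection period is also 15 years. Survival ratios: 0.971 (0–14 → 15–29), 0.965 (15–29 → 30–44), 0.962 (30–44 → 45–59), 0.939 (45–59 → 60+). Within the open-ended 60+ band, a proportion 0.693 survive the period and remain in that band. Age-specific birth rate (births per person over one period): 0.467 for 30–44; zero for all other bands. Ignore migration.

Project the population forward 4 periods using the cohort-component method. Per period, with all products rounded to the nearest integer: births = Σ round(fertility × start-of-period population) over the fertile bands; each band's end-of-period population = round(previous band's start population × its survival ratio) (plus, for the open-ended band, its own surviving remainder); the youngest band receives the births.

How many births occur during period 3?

4813

[period 1]
Births: 17400 × 0.467 = 8126
15–29: 11000 × 0.971 = 10681
30–44: 11200 × 0.965 = 10808
45–59: 17400 × 0.962 = 16739
60+: 11000 × 0.939 + 6800 × 0.693 = 10329 + 4712 = 15041
Population now: 0–14=8126, 15–29=10681, 30–44=10808, 45–59=16739, 60+=15041
[period 2]
Births: 10808 × 0.467 = 5047
15–29: 8126 × 0.971 = 7890
30–44: 10681 × 0.965 = 10307
45–59: 10808 × 0.962 = 10397
60+: 16739 × 0.939 + 15041 × 0.693 = 15718 + 10423 = 26141
Population now: 0–14=5047, 15–29=7890, 30–44=10307, 45–59=10397, 60+=26141
[period 3]
Births: 10307 × 0.467 = 4813
15–29: 5047 × 0.971 = 4901
30–44: 7890 × 0.965 = 7614
45–59: 10307 × 0.962 = 9915
60+: 10397 × 0.939 + 26141 × 0.693 = 9763 + 18116 = 27879
Population now: 0–14=4813, 15–29=4901, 30–44=7614, 45–59=9915, 60+=27879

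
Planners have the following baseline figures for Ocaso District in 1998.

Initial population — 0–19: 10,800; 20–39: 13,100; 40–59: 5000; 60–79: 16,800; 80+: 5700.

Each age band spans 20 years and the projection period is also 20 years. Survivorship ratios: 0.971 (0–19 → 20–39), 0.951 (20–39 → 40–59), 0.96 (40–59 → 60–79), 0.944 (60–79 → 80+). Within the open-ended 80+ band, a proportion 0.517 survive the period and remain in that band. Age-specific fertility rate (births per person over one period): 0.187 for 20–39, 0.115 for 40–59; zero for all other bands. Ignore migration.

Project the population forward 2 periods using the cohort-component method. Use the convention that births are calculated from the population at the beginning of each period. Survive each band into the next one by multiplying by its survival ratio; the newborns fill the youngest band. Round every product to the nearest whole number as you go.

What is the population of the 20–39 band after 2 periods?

2937

(Groups numbered youngest = 1 to oldest = 5.)
After projecting period 1:
Births: 13100 × 0.187 = 2450, 5000 × 0.115 = 575 → 3025
Group 2: 10800 × 0.971 = 10487
Group 3: 13100 × 0.951 = 12458
Group 4: 5000 × 0.96 = 4800
Group 5: 16800 × 0.944 + 5700 × 0.517 = 15859 + 2947 = 18806
→ [3025, 10487, 12458, 4800, 18806]
After projecting period 2:
Births: 10487 × 0.187 = 1961, 12458 × 0.115 = 1433 → 3394
Group 2: 3025 × 0.971 = 2937
Group 3: 10487 × 0.951 = 9973
Group 4: 12458 × 0.96 = 11960
Group 5: 4800 × 0.944 + 18806 × 0.517 = 4531 + 9723 = 14254
→ [3394, 2937, 9973, 11960, 14254]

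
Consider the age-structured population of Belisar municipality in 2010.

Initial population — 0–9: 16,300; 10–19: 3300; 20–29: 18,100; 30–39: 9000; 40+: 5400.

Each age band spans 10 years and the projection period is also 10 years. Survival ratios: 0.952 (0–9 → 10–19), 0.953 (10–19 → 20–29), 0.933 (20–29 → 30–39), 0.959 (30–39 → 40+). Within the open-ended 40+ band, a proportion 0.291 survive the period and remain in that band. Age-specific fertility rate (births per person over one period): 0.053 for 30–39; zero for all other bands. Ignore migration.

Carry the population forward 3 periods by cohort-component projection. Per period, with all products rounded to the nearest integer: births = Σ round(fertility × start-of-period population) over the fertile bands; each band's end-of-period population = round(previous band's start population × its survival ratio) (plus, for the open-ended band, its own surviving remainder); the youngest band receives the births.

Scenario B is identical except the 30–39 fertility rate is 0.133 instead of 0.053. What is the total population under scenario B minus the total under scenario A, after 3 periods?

Let group 1 be 0–9 through group 5 = 40+.
Period 1:
Births: 9000 × 0.053 = 477
Group 2: 16300 × 0.952 = 15518
Group 3: 3300 × 0.953 = 3145
Group 4: 18100 × 0.933 = 16887
Group 5: 9000 × 0.959 + 5400 × 0.291 = 8631 + 1571 = 10202
Giving 477 / 15518 / 3145 / 16887 / 10202.
Period 2:
Births: 16887 × 0.053 = 895
Group 2: 477 × 0.952 = 454
Group 3: 15518 × 0.953 = 14789
Group 4: 3145 × 0.933 = 2934
Group 5: 16887 × 0.959 + 10202 × 0.291 = 16195 + 2969 = 19164
Giving 895 / 454 / 14789 / 2934 / 19164.
Period 3:
Births: 2934 × 0.053 = 156
Group 2: 895 × 0.952 = 852
Group 3: 454 × 0.953 = 433
Group 4: 14789 × 0.933 = 13798
Group 5: 2934 × 0.959 + 19164 × 0.291 = 2814 + 5577 = 8391
Giving 156 / 852 / 433 / 13798 / 8391.
Scenario A total after 3 periods: 23630
Scenario B projection —
Period 1:
Births: 9000 × 0.133 = 1197
Group 2: 16300 × 0.952 = 15518
Group 3: 3300 × 0.953 = 3145
Group 4: 18100 × 0.933 = 16887
Group 5: 9000 × 0.959 + 5400 × 0.291 = 8631 + 1571 = 10202
Giving 1197 / 15518 / 3145 / 16887 / 10202.
Period 2:
Births: 16887 × 0.133 = 2246
Group 2: 1197 × 0.952 = 1140
Group 3: 15518 × 0.953 = 14789
Group 4: 3145 × 0.933 = 2934
Group 5: 16887 × 0.959 + 10202 × 0.291 = 16195 + 2969 = 19164
Giving 2246 / 1140 / 14789 / 2934 / 19164.
Period 3:
Births: 2934 × 0.133 = 390
Group 2: 2246 × 0.952 = 2138
Group 3: 1140 × 0.953 = 1086
Group 4: 14789 × 0.933 = 13798
Group 5: 2934 × 0.959 + 19164 × 0.291 = 2814 + 5577 = 8391
Giving 390 / 2138 / 1086 / 13798 / 8391.
Scenario B total after 3 periods: 25803
Difference B − A = 25803 − 23630 = 2173

2173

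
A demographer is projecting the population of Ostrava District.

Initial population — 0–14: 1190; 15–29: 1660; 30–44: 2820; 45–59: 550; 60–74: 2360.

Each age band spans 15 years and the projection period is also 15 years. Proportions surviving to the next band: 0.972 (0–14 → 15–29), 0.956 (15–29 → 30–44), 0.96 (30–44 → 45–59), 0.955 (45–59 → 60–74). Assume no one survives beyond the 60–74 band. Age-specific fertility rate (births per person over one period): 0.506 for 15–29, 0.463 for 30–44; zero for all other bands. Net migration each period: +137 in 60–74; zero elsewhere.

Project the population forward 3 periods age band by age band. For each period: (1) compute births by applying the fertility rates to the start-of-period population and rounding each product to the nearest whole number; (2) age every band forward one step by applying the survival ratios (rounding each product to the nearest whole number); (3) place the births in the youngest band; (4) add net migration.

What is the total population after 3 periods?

— Period 1 —
Births: 1660 * 0.506 = 840 ; 2820 * 0.463 = 1306 → total 2146
15–29: 1190 * 0.972 = 1157
30–44: 1660 * 0.956 = 1587
45–59: 2820 * 0.96 = 2707
60–74: 550 * 0.955 = 525
Net migration: 60–74 + 137 → 662
Population now: 0–14=2146, 15–29=1157, 30–44=1587, 45–59=2707, 60–74=662
— Period 2 —
Births: 1157 * 0.506 = 585 ; 1587 * 0.463 = 735 → total 1320
15–29: 2146 * 0.972 = 2086
30–44: 1157 * 0.956 = 1106
45–59: 1587 * 0.96 = 1524
60–74: 2707 * 0.955 = 2585
Net migration: 60–74 + 137 → 2722
Population now: 0–14=1320, 15–29=2086, 30–44=1106, 45–59=1524, 60–74=2722
— Period 3 —
Births: 2086 * 0.506 = 1056 ; 1106 * 0.463 = 512 → total 1568
15–29: 1320 * 0.972 = 1283
30–44: 2086 * 0.956 = 1994
45–59: 1106 * 0.96 = 1062
60–74: 1524 * 0.955 = 1455
Net migration: 60–74 + 137 → 1592
Population now: 0–14=1568, 15–29=1283, 30–44=1994, 45–59=1062, 60–74=1592
Total after period 3: 1568 + 1283 + 1994 + 1062 + 1592 = 7499

7499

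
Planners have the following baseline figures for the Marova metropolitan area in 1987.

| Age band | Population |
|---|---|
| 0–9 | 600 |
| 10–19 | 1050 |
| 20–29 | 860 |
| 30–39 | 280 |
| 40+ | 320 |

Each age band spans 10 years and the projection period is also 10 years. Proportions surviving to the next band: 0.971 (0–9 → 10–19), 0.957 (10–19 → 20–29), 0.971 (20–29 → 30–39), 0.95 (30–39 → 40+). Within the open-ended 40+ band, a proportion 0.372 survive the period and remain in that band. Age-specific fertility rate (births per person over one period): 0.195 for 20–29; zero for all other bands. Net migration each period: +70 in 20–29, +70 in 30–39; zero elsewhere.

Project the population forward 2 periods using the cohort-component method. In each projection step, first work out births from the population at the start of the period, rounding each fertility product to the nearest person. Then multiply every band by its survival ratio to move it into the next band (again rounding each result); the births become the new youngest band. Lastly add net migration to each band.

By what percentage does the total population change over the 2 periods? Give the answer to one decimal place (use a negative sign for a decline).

Let group 1 be 0–9 through group 5 = 40+.
— Period 1 —
Births: 860 × 0.195 = 168
Group 2: 600 × 0.971 = 583
Group 3: 1050 × 0.957 = 1005
Group 4: 860 × 0.971 = 835
Group 5: 280 × 0.95 + 320 × 0.372 = 266 + 119 = 385
Net migration: Group 3 + 70 → 1075; Group 4 + 70 → 905
End of period: [168, 583, 1075, 905, 385]
— Period 2 —
Births: 1075 × 0.195 = 210
Group 2: 168 × 0.971 = 163
Group 3: 583 × 0.957 = 558
Group 4: 1075 × 0.971 = 1044
Group 5: 905 × 0.95 + 385 × 0.372 = 860 + 143 = 1003
Net migration: Group 3 + 70 → 628; Group 4 + 70 → 1114
End of period: [210, 163, 628, 1114, 1003]
Total: 3110 → 3118; change = 8; percentage change = 0.3%

0.3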